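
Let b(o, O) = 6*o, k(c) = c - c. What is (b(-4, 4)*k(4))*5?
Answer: 0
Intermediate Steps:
k(c) = 0
(b(-4, 4)*k(4))*5 = ((6*(-4))*0)*5 = -24*0*5 = 0*5 = 0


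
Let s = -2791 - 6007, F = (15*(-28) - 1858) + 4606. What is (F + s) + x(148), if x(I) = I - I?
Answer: -6470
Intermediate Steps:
F = 2328 (F = (-420 - 1858) + 4606 = -2278 + 4606 = 2328)
x(I) = 0
s = -8798
(F + s) + x(148) = (2328 - 8798) + 0 = -6470 + 0 = -6470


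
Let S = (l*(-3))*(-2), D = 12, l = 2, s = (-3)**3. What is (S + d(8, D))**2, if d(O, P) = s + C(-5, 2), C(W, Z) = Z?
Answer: 169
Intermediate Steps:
s = -27
S = 12 (S = (2*(-3))*(-2) = -6*(-2) = 12)
d(O, P) = -25 (d(O, P) = -27 + 2 = -25)
(S + d(8, D))**2 = (12 - 25)**2 = (-13)**2 = 169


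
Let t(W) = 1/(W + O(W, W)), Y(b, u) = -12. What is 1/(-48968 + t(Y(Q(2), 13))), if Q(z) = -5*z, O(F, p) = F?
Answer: -24/1175233 ≈ -2.0421e-5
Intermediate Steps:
t(W) = 1/(2*W) (t(W) = 1/(W + W) = 1/(2*W))
1/(-48968 + t(Y(Q(2), 13))) = 1/(-48968 + (½)/(-12)) = 1/(-48968 + (½)*(-1/12)) = 1/(-48968 - 1/24) = 1/(-1175233/24) = -24/1175233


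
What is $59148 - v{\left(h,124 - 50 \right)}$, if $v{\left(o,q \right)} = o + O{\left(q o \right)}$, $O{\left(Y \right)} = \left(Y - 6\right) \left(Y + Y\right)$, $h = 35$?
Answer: $-13326007$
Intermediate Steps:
$O{\left(Y \right)} = 2 Y \left(-6 + Y\right)$ ($O{\left(Y \right)} = \left(-6 + Y\right) 2 Y = 2 Y \left(-6 + Y\right)$)
$v{\left(o,q \right)} = o + 2 o q \left(-6 + o q\right)$ ($v{\left(o,q \right)} = o + 2 q o \left(-6 + q o\right) = o + 2 o q \left(-6 + o q\right)$)
$59148 - v{\left(h,124 - 50 \right)} = 59148 - 35 \left(1 + 2 \left(124 - 50\right) \left(-6 + 35 \left(124 - 50\right)\right)\right) = 59148 - 35 \left(1 + 2 \cdot 74 \left(-6 + 35 \cdot 74\right)\right) = 59148 - 35 \left(1 + 2 \cdot 74 \left(-6 + 2590\right)\right) = 59148 - 35 \left(1 + 2 \cdot 74 \cdot 2584\right) = 59148 - 35 \left(1 + 382432\right) = 59148 - 35 \cdot 382433 = 59148 - 13385155 = -13326007$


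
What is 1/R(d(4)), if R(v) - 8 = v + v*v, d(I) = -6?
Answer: 1/38 ≈ 0.026316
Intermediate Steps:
R(v) = 8 + v + v² (R(v) = 8 + (v + v*v) = 8 + (v + v²) = 8 + v + v²)
1/R(d(4)) = 1/(8 - 6 + (-6)²) = 1/(8 - 6 + 36) = 1/38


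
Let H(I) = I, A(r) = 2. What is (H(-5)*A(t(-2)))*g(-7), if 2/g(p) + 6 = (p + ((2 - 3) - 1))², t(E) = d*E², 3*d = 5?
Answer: -4/15 ≈ -0.26667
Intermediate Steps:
d = 5/3 (d = (⅓)*5 = 5/3 ≈ 1.6667)
t(E) = 5*E²/3
g(p) = 2/(-6 + (-2 + p)²) (g(p) = 2/(-6 + (p + ((2 - 3) - 1))²) = 2/(-6 + (p + (-1 - 1))²) = 2/(-6 + (p - 2)²) = 2/(-6 + (-2 + p)²))
(H(-5)*A(t(-2)))*g(-7) = (-5*2)*(2/(-6 + (-2 - 7)²)) = -20/(-6 + (-9)²) = -20/(-6 + 81) = -20/75 = -10*2/75 = -4/15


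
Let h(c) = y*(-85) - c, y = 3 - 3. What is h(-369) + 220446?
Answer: 220815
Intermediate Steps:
y = 0
h(c) = -c (h(c) = 0*(-85) - c = 0 - c = -c)
h(-369) + 220446 = -1*(-369) + 220446 = 369 + 220446 = 220815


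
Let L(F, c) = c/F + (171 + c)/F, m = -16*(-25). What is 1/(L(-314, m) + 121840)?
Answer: 314/38256789 ≈ 8.2077e-6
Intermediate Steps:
m = 400
L(F, c) = c/F + (171 + c)/F
1/(L(-314, m) + 121840) = 1/((171 + 2*400)/(-314) + 121840) = 1/(-(171 + 800)/314 + 121840) = 1/(-1/314*971 + 121840) = 1/(-971/314 + 121840) = 1/(38256789/314) = 314/38256789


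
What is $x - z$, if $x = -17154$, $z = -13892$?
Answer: $-3262$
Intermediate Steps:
$x - z = -17154 - -13892 = -17154 + 13892 = -3262$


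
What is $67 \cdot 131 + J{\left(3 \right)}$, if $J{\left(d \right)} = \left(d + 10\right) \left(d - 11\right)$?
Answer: $8673$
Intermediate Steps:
$J{\left(d \right)} = \left(-11 + d\right) \left(10 + d\right)$ ($J{\left(d \right)} = \left(10 + d\right) \left(-11 + d\right) = \left(-11 + d\right) \left(10 + d\right)$)
$67 \cdot 131 + J{\left(3 \right)} = 67 \cdot 131 - \left(113 - 9\right) = 8777 - 104 = 8673$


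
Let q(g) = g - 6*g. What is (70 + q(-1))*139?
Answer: 10425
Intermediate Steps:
q(g) = -5*g (q(g) = g - 6*g = -5*g)
(70 + q(-1))*139 = (70 - 5*(-1))*139 = (70 + 5)*139 = 75*139 = 10425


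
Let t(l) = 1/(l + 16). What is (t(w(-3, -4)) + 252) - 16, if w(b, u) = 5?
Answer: 4957/21 ≈ 236.05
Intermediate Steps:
t(l) = 1/(16 + l)
(t(w(-3, -4)) + 252) - 16 = (1/(16 + 5) + 252) - 16 = (1/21 + 252) - 16 = 5293/21 - 16 = 4957/21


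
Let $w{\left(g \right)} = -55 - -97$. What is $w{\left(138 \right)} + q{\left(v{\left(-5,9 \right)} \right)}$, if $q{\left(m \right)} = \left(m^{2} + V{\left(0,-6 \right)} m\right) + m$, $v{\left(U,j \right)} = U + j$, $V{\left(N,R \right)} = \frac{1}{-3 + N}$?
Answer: $\frac{182}{3} \approx 60.667$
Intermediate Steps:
$w{\left(g \right)} = 42$ ($w{\left(g \right)} = -55 + 97 = 42$)
$q{\left(m \right)} = m^{2} + \frac{2 m}{3}$ ($q{\left(m \right)} = \left(m^{2} + \frac{m}{-3 + 0}\right) + m = \left(m^{2} + \frac{m}{-3}\right) + m = \left(m^{2} - \frac{m}{3}\right) + m = m^{2} + \frac{2 m}{3}$)
$w{\left(138 \right)} + q{\left(v{\left(-5,9 \right)} \right)} = 42 + \frac{\left(-5 + 9\right) \left(2 + 3 \left(-5 + 9\right)\right)}{3} = 42 + \frac{1}{3} \cdot 4 \left(2 + 3 \cdot 4\right) = 42 + \frac{1}{3} \cdot 4 \left(2 + 12\right) = 42 + \frac{1}{3} \cdot 4 \cdot 14 = 42 + \frac{56}{3} = \frac{182}{3}$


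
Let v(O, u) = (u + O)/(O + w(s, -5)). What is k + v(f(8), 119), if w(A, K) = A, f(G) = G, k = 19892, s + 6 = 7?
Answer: 179155/9 ≈ 19906.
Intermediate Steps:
s = 1 (s = -6 + 7 = 1)
v(O, u) = (O + u)/(1 + O) (v(O, u) = (u + O)/(O + 1) = (O + u)/(1 + O))
k + v(f(8), 119) = 19892 + (8 + 119)/(1 + 8) = 19892 + 127/9 = 179155/9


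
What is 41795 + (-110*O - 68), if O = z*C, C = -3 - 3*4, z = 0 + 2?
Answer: 45027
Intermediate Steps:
z = 2
C = -15 (C = -3 - 12 = -15)
O = -30 (O = 2*(-15) = -30)
41795 + (-110*O - 68) = 41795 + (-110*(-30) - 68) = 41795 + (3300 - 68) = 41795 + 3232 = 45027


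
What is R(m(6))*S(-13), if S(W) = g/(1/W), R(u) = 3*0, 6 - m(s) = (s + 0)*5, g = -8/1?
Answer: 0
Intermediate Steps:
g = -8 (g = -8*1 = -8)
m(s) = 6 - 5*s (m(s) = 6 - (s + 0)*5 = 6 - s*5 = 6 - 5*s)
R(u) = 0
S(W) = -8*W
R(m(6))*S(-13) = 0*(-8*(-13)) = 0*104 = 0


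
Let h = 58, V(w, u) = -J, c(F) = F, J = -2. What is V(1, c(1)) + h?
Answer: 60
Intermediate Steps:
V(w, u) = 2 (V(w, u) = -1*(-2) = 2)
V(1, c(1)) + h = 2 + 58 = 60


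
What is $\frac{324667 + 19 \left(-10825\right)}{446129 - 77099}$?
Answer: $\frac{19832}{61505} \approx 0.32245$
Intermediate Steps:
$\frac{324667 + 19 \left(-10825\right)}{446129 - 77099} = \frac{324667 - 205675}{369030} = 118992 \cdot \frac{1}{369030} = \frac{19832}{61505}$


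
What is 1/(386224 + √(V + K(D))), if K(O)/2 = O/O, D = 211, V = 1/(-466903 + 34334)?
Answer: 167068529456/64525875719749007 - √374231446953/64525875719749007 ≈ 2.5892e-6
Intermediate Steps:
V = -1/432569 (V = 1/(-432569) = -1/432569 ≈ -2.3118e-6)
K(O) = 2 (K(O) = 2*(O/O) = 2*1 = 2)
1/(386224 + √(V + K(D))) = 1/(386224 + √(-1/432569 + 2)) = 1/(386224 + √(865137/432569)) = 1/(386224 + √374231446953/432569)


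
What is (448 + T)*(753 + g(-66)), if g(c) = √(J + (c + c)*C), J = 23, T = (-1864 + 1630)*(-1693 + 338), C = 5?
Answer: 239091054 + 2222626*I*√13 ≈ 2.3909e+8 + 8.0138e+6*I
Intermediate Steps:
T = 317070 (T = -234*(-1355) = 317070)
g(c) = √(23 + 10*c) (g(c) = √(23 + (c + c)*5) = √(23 + (2*c)*5) = √(23 + 10*c))
(448 + T)*(753 + g(-66)) = (448 + 317070)*(753 + √(23 + 10*(-66))) = 317518*(753 + √(23 - 660)) = 317518*(753 + √(-637)) = 317518*(753 + 7*I*√13) = 239091054 + 2222626*I*√13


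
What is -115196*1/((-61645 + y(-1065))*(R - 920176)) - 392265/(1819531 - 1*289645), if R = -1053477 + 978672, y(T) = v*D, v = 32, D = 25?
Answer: -7915916620736027/30872905156430090 ≈ -0.25640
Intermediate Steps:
y(T) = 800 (y(T) = 32*25 = 800)
R = -74805
-115196*1/((-61645 + y(-1065))*(R - 920176)) - 392265/(1819531 - 1*289645) = -115196*1/((-74805 - 920176)*(-61645 + 800)) - 392265/(1819531 - 1*289645) = -115196/((-60845*(-994981))) - 392265/(1819531 - 289645) = -115196/60539618945 - 392265/1529886 = -115196*1/60539618945 - 392265*1/1529886 = -115196/60539618945 - 130755/509962 = -7915916620736027/30872905156430090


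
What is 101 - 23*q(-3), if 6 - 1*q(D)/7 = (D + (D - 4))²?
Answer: 15235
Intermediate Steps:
q(D) = 42 - 7*(-4 + 2*D)² (q(D) = 42 - 7*(D + (D - 4))² = 42 - 7*(D + (-4 + D))² = 42 - 7*(-4 + 2*D)²)
101 - 23*q(-3) = 101 - 23*(42 - 28*(-2 - 3)²) = 101 - 23*(42 - 28*(-5)²) = 101 - 23*(42 - 28*25) = 101 - 23*(42 - 700) = 101 - 23*(-658) = 101 + 15134 = 15235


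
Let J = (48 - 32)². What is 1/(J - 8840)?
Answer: -1/8584 ≈ -0.00011650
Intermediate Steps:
J = 256 (J = 16² = 256)
1/(J - 8840) = 1/(256 - 8840) = 1/(-8584) = -1/8584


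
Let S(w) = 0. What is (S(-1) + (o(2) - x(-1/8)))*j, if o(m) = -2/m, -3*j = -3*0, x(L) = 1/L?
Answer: 0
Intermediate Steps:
x(L) = 1/L
j = 0 (j = -(-1)*0 = -1/3*0 = 0)
(S(-1) + (o(2) - x(-1/8)))*j = (0 + (-2/2 - 1/((-1/8))))*0 = (0 + (-2*1/2 - 1/((-1*1/8))))*0 = (0 + (-1 - 1/(-1/8)))*0 = (0 + (-1 - 1*(-8)))*0 = (0 + (-1 + 8))*0 = (0 + 7)*0 = 7*0 = 0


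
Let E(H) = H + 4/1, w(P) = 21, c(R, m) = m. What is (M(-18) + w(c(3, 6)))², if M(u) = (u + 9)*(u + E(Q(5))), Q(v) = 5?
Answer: 10404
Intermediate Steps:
E(H) = 4 + H (E(H) = H + 4*1 = H + 4 = 4 + H)
M(u) = (9 + u)² (M(u) = (u + 9)*(u + (4 + 5)) = (9 + u)*(u + 9) = (9 + u)*(9 + u) = (9 + u)²)
(M(-18) + w(c(3, 6)))² = ((81 + (-18)² + 18*(-18)) + 21)² = ((81 + 324 - 324) + 21)² = (81 + 21)² = 102² = 10404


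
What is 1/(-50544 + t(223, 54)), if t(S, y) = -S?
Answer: -1/50767 ≈ -1.9698e-5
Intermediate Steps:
1/(-50544 + t(223, 54)) = 1/(-50544 - 1*223) = 1/(-50544 - 223) = 1/(-50767) = -1/50767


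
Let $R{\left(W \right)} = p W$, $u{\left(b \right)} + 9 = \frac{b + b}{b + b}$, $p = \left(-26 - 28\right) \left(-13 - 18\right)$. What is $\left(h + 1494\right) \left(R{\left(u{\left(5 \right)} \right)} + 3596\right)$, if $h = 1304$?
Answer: $-27409208$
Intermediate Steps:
$p = 1674$ ($p = \left(-54\right) \left(-31\right) = 1674$)
$u{\left(b \right)} = -8$ ($u{\left(b \right)} = -9 + \frac{b + b}{b + b} = -9 + \frac{2 b}{2 b} = -9 + 2 b \frac{1}{2 b} = -9 + 1 = -8$)
$R{\left(W \right)} = 1674 W$
$\left(h + 1494\right) \left(R{\left(u{\left(5 \right)} \right)} + 3596\right) = \left(1304 + 1494\right) \left(1674 \left(-8\right) + 3596\right) = 2798 \left(-13392 + 3596\right) = 2798 \left(-9796\right) = -27409208$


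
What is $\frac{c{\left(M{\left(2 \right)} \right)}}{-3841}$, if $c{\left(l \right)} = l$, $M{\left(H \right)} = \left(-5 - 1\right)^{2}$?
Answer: $- \frac{36}{3841} \approx -0.0093726$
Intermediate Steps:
$M{\left(H \right)} = 36$ ($M{\left(H \right)} = \left(-6\right)^{2} = 36$)
$\frac{c{\left(M{\left(2 \right)} \right)}}{-3841} = \frac{36}{-3841} = 36 \left(- \frac{1}{3841}\right) = - \frac{36}{3841}$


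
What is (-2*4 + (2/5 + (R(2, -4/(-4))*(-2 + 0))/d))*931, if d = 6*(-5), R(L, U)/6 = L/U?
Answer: -31654/5 ≈ -6330.8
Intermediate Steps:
R(L, U) = 6*L/U (R(L, U) = 6*(L/U) = 6*L/U)
d = -30
(-2*4 + (2/5 + (R(2, -4/(-4))*(-2 + 0))/d))*931 = (-2*4 + (2/5 + ((6*2/(-4/(-4)))*(-2 + 0))/(-30)))*931 = (-8 + (2*(1/5) + ((6*2/(-4*(-1/4)))*(-2))*(-1/30)))*931 = (-8 + (2/5 + ((6*2/1)*(-2))*(-1/30)))*931 = (-8 + (2/5 + ((6*2*1)*(-2))*(-1/30)))*931 = (-8 + (2/5 + (12*(-2))*(-1/30)))*931 = (-8 + (2/5 - 24*(-1/30)))*931 = (-8 + (2/5 + 4/5))*931 = (-8 + 6/5)*931 = -34/5*931 = -31654/5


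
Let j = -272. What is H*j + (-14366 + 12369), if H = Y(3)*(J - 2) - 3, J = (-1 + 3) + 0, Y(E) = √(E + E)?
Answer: -1181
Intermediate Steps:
Y(E) = √2*√E (Y(E) = √(2*E) = √2*√E)
J = 2 (J = 2 + 0 = 2)
H = -3 (H = (√2*√3)*(2 - 2) - 3 = √6*0 - 3 = 0 - 3 = -3)
H*j + (-14366 + 12369) = -3*(-272) + (-14366 + 12369) = 816 - 1997 = -1181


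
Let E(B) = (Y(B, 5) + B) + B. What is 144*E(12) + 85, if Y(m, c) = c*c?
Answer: 7141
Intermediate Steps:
Y(m, c) = c²
E(B) = 25 + 2*B (E(B) = (5² + B) + B = (25 + B) + B = 25 + 2*B)
144*E(12) + 85 = 144*(25 + 2*12) + 85 = 144*(25 + 24) + 85 = 144*49 + 85 = 7056 + 85 = 7141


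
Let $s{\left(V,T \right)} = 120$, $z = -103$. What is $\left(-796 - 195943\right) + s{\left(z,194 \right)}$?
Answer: $-196619$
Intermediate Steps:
$\left(-796 - 195943\right) + s{\left(z,194 \right)} = \left(-796 - 195943\right) + 120 = -196739 + 120 = -196619$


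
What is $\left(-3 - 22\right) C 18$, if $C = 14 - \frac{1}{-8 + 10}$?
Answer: $-6075$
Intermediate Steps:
$C = \frac{27}{2}$ ($C = 14 - \frac{1}{2} = \frac{27}{2} \approx 13.5$)
$\left(-3 - 22\right) C 18 = \left(-3 - 22\right) \frac{27}{2} \cdot 18 = \left(-25\right) \frac{27}{2} \cdot 18 = \left(- \frac{675}{2}\right) 18 = -6075$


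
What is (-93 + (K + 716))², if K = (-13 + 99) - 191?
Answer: 268324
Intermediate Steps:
K = -105 (K = 86 - 191 = -105)
(-93 + (K + 716))² = (-93 + (-105 + 716))² = (-93 + 611)² = 518² = 268324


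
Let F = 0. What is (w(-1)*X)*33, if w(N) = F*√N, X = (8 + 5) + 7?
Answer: 0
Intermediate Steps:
X = 20 (X = 13 + 7 = 20)
w(N) = 0 (w(N) = 0*√N = 0)
(w(-1)*X)*33 = (0*20)*33 = 0*33 = 0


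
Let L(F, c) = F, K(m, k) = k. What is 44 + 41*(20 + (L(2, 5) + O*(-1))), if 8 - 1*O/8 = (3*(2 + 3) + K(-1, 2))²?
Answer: 93114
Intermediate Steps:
O = -2248 (O = 64 - 8*(3*(2 + 3) + 2)² = 64 - 8*(3*5 + 2)² = 64 - 8*(15 + 2)² = 64 - 8*17² = 64 - 8*289 = 64 - 2312 = -2248)
44 + 41*(20 + (L(2, 5) + O*(-1))) = 44 + 41*(20 + (2 - 2248*(-1))) = 44 + 41*(20 + (2 + 2248)) = 44 + 41*(20 + 2250) = 44 + 41*2270 = 44 + 93070 = 93114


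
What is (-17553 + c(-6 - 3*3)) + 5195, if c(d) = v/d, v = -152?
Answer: -185218/15 ≈ -12348.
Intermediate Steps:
c(d) = -152/d
(-17553 + c(-6 - 3*3)) + 5195 = (-17553 - 152/(-6 - 3*3)) + 5195 = (-17553 - 152/(-6 - 9)) + 5195 = (-17553 - 152/(-15)) + 5195 = (-17553 - 152*(-1/15)) + 5195 = (-17553 + 152/15) + 5195 = -263143/15 + 5195 = -185218/15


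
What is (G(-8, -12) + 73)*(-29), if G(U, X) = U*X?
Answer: -4901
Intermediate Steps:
(G(-8, -12) + 73)*(-29) = (-8*(-12) + 73)*(-29) = (96 + 73)*(-29) = 169*(-29) = -4901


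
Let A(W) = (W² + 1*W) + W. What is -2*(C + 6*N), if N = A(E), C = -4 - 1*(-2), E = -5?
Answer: -176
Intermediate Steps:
C = -2 (C = -4 + 2 = -2)
A(W) = W² + 2*W (A(W) = (W² + W) + W = (W + W²) + W = W² + 2*W)
N = 15 (N = -5*(2 - 5) = -5*(-3) = 15)
-2*(C + 6*N) = -2*(-2 + 6*15) = -2*(-2 + 90) = -2*88 = -176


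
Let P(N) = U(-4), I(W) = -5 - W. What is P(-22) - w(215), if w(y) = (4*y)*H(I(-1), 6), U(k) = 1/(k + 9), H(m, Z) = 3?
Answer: -12899/5 ≈ -2579.8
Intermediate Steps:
U(k) = 1/(9 + k)
w(y) = 12*y (w(y) = (4*y)*3 = 12*y)
P(N) = ⅕ (P(N) = 1/(9 - 4) = 1/5 = ⅕)
P(-22) - w(215) = ⅕ - 12*215 = ⅕ - 1*2580 = ⅕ - 2580 = -12899/5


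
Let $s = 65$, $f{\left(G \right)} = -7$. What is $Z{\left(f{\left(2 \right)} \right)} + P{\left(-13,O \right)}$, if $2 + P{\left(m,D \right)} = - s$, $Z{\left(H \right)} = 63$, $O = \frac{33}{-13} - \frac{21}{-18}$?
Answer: $-4$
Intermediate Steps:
$O = - \frac{107}{78}$ ($O = 33 \left(- \frac{1}{13}\right) - - \frac{7}{6} = - \frac{33}{13} + \frac{7}{6} = - \frac{107}{78} \approx -1.3718$)
$P{\left(m,D \right)} = -67$ ($P{\left(m,D \right)} = -2 - 65 = -67$)
$Z{\left(f{\left(2 \right)} \right)} + P{\left(-13,O \right)} = 63 - 67 = -4$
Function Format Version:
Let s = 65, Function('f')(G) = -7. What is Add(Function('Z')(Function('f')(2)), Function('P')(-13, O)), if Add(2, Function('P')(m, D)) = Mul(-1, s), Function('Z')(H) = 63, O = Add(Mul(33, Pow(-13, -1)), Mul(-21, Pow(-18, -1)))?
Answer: -4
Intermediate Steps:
O = Rational(-107, 78) (O = Add(Mul(33, Rational(-1, 13)), Mul(-21, Rational(-1, 18))) = Add(Rational(-33, 13), Rational(7, 6)) = Rational(-107, 78) ≈ -1.3718)
Function('P')(m, D) = -67 (Function('P')(m, D) = Add(-2, Mul(-1, 65)) = Add(-2, -65) = -67)
Add(Function('Z')(Function('f')(2)), Function('P')(-13, O)) = Add(63, -67) = -4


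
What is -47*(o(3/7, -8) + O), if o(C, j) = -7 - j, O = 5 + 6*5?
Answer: -1692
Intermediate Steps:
O = 35 (O = 5 + 30 = 35)
-47*(o(3/7, -8) + O) = -47*((-7 - 1*(-8)) + 35) = -47*((-7 + 8) + 35) = -47*(1 + 35) = -47*36 = -1692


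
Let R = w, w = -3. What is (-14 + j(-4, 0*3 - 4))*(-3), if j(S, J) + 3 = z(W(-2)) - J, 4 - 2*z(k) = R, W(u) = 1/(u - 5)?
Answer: 57/2 ≈ 28.500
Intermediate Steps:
W(u) = 1/(-5 + u)
R = -3
z(k) = 7/2 (z(k) = 2 - 1/2*(-3) = 2 + 3/2 = 7/2)
j(S, J) = 1/2 - J (j(S, J) = -3 + (7/2 - J) = 1/2 - J)
(-14 + j(-4, 0*3 - 4))*(-3) = (-14 + (1/2 - (0*3 - 4)))*(-3) = (-14 + (1/2 - (0 - 4)))*(-3) = (-14 + (1/2 - 1*(-4)))*(-3) = (-14 + (1/2 + 4))*(-3) = (-14 + 9/2)*(-3) = -19/2*(-3) = 57/2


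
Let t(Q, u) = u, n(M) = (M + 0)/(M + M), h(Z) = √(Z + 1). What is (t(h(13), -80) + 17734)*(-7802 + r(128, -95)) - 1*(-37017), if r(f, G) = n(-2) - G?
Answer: -136013534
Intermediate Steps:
h(Z) = √(1 + Z)
n(M) = ½ (n(M) = M/((2*M)) = M*(1/(2*M)) = ½)
r(f, G) = ½ - G
(t(h(13), -80) + 17734)*(-7802 + r(128, -95)) - 1*(-37017) = (-80 + 17734)*(-7802 + (½ - 1*(-95))) - 1*(-37017) = 17654*(-7802 + (½ + 95)) + 37017 = 17654*(-7802 + 191/2) + 37017 = 17654*(-15413/2) + 37017 = -136050551 + 37017 = -136013534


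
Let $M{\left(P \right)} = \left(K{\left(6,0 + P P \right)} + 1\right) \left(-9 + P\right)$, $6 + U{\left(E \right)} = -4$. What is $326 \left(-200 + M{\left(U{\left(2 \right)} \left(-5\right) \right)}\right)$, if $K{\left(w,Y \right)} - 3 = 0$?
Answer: $-11736$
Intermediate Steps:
$U{\left(E \right)} = -10$ ($U{\left(E \right)} = -6 - 4 = -10$)
$K{\left(w,Y \right)} = 3$ ($K{\left(w,Y \right)} = 3 + 0 = 3$)
$M{\left(P \right)} = -36 + 4 P$ ($M{\left(P \right)} = \left(3 + 1\right) \left(-9 + P\right) = 4 \left(-9 + P\right) = -36 + 4 P$)
$326 \left(-200 + M{\left(U{\left(2 \right)} \left(-5\right) \right)}\right) = 326 \left(-200 - \left(36 - 4 \left(\left(-10\right) \left(-5\right)\right)\right)\right) = 326 \left(-200 + \left(-36 + 4 \cdot 50\right)\right) = 326 \left(-200 + \left(-36 + 200\right)\right) = 326 \left(-200 + 164\right) = 326 \left(-36\right) = -11736$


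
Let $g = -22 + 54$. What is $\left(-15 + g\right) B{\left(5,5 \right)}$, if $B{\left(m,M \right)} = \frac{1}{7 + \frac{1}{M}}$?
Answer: $\frac{85}{36} \approx 2.3611$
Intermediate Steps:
$g = 32$
$\left(-15 + g\right) B{\left(5,5 \right)} = \left(-15 + 32\right) \frac{5}{1 + 7 \cdot 5} = 17 \frac{5}{1 + 35} = 17 \cdot \frac{5}{36} = \frac{85}{36}$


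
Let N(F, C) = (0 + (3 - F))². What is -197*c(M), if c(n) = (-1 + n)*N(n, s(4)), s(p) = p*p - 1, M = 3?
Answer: 0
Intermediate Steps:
s(p) = -1 + p² (s(p) = p² - 1 = -1 + p²)
N(F, C) = (3 - F)²
c(n) = (-3 + n)²*(-1 + n) (c(n) = (-1 + n)*(-3 + n)² = (-3 + n)²*(-1 + n))
-197*c(M) = -197*(-3 + 3)²*(-1 + 3) = -197*0²*2 = -0*2 = -197*0 = 0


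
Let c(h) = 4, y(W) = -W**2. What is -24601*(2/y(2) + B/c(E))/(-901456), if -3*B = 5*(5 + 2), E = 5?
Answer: -1008641/10817472 ≈ -0.093242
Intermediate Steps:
B = -35/3 (B = -5*(5 + 2)/3 = -5*7/3 = -1/3*35 = -35/3 ≈ -11.667)
-24601*(2/y(2) + B/c(E))/(-901456) = -24601*(2/((-1*2**2)) - 35/3/4)/(-901456) = -24601*(2/((-1*4)) - 35/3*1/4)*(-1/901456) = -24601*(2/(-4) - 35/12)*(-1/901456) = -24601*(2*(-1/4) - 35/12)*(-1/901456) = -24601*(-1/2 - 35/12)*(-1/901456) = -24601*(-41/12)*(-1/901456) = (1008641/12)*(-1/901456) = -1008641/10817472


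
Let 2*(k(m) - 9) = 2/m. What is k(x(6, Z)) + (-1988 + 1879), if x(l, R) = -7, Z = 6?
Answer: -701/7 ≈ -100.14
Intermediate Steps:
k(m) = 9 + 1/m (k(m) = 9 + (2/m)/2 = 9 + 1/m)
k(x(6, Z)) + (-1988 + 1879) = (9 + 1/(-7)) + (-1988 + 1879) = (9 - 1/7) - 109 = 62/7 - 109 = -701/7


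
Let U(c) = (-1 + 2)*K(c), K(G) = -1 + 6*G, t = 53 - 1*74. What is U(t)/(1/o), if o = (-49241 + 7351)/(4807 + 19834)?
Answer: 5320030/24641 ≈ 215.90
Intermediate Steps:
t = -21 (t = 53 - 74 = -21)
o = -41890/24641 ≈ -1.7000
U(c) = -1 + 6*c (U(c) = (-1 + 2)*(-1 + 6*c) = 1*(-1 + 6*c) = -1 + 6*c)
U(t)/(1/o) = (-1 + 6*(-21))/(1/(-41890/24641)) = (-1 - 126)/(-24641/41890) = -127*(-41890/24641) = 5320030/24641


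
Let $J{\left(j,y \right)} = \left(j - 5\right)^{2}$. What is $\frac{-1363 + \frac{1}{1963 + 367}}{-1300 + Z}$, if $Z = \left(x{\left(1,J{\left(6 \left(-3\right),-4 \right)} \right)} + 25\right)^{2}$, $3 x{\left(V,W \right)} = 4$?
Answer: $\frac{28582101}{12719470} \approx 2.2471$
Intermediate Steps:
$J{\left(j,y \right)} = \left(-5 + j\right)^{2}$
$x{\left(V,W \right)} = \frac{4}{3}$ ($x{\left(V,W \right)} = \frac{1}{3} \cdot 4 = \frac{4}{3}$)
$Z = \frac{6241}{9}$ ($Z = \left(\frac{4}{3} + 25\right)^{2} = \left(\frac{79}{3}\right)^{2} = \frac{6241}{9} \approx 693.44$)
$\frac{-1363 + \frac{1}{1963 + 367}}{-1300 + Z} = \frac{-1363 + \frac{1}{1963 + 367}}{-1300 + \frac{6241}{9}} = \frac{-1363 + \frac{1}{2330}}{- \frac{5459}{9}} = \left(-1363 + \frac{1}{2330}\right) \left(- \frac{9}{5459}\right) = \left(- \frac{3175789}{2330}\right) \left(- \frac{9}{5459}\right) = \frac{28582101}{12719470}$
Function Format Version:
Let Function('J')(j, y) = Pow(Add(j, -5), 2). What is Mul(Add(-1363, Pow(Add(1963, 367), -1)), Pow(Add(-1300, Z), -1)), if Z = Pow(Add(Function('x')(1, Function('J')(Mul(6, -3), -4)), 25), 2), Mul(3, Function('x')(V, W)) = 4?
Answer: Rational(28582101, 12719470) ≈ 2.2471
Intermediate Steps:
Function('J')(j, y) = Pow(Add(-5, j), 2)
Function('x')(V, W) = Rational(4, 3) (Function('x')(V, W) = Mul(Rational(1, 3), 4) = Rational(4, 3))
Z = Rational(6241, 9) (Z = Pow(Add(Rational(4, 3), 25), 2) = Pow(Rational(79, 3), 2) = Rational(6241, 9) ≈ 693.44)
Mul(Add(-1363, Pow(Add(1963, 367), -1)), Pow(Add(-1300, Z), -1)) = Mul(Add(-1363, Pow(Add(1963, 367), -1)), Pow(Add(-1300, Rational(6241, 9)), -1)) = Mul(Add(-1363, Pow(2330, -1)), Pow(Rational(-5459, 9), -1)) = Mul(Add(-1363, Rational(1, 2330)), Rational(-9, 5459)) = Mul(Rational(-3175789, 2330), Rational(-9, 5459)) = Rational(28582101, 12719470)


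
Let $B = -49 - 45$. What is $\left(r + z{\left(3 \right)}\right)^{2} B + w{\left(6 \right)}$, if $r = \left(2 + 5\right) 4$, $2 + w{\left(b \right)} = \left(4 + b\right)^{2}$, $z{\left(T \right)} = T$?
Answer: $-90236$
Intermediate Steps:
$w{\left(b \right)} = -2 + \left(4 + b\right)^{2}$
$B = -94$
$r = 28$ ($r = 7 \cdot 4 = 28$)
$\left(r + z{\left(3 \right)}\right)^{2} B + w{\left(6 \right)} = \left(28 + 3\right)^{2} \left(-94\right) - \left(2 - \left(4 + 6\right)^{2}\right) = 31^{2} \left(-94\right) - \left(2 - 10^{2}\right) = 961 \left(-94\right) + \left(-2 + 100\right) = -90334 + 98 = -90236$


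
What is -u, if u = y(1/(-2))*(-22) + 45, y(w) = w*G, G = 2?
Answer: -67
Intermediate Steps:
y(w) = 2*w (y(w) = w*2 = 2*w)
u = 67 (u = (2/(-2))*(-22) + 45 = (2*(-½))*(-22) + 45 = -1*(-22) + 45 = 22 + 45 = 67)
-u = -1*67 = -67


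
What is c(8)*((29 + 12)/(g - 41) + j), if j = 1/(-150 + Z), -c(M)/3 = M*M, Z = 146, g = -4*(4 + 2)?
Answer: 10992/65 ≈ 169.11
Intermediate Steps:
g = -24 (g = -4*6 = -24)
c(M) = -3*M² (c(M) = -3*M*M = -3*M²)
j = -¼ (j = 1/(-150 + 146) = 1/(-4) = -¼ ≈ -0.25000)
c(8)*((29 + 12)/(g - 41) + j) = (-3*8²)*((29 + 12)/(-24 - 41) - ¼) = (-3*64)*(41/(-65) - ¼) = -192*(41*(-1/65) - ¼) = -192*(-41/65 - ¼) = -192*(-229/260) = 10992/65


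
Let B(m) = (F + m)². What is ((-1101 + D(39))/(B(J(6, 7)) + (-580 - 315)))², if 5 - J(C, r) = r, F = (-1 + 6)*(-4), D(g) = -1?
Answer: 1214404/168921 ≈ 7.1892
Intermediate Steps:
F = -20 (F = 5*(-4) = -20)
J(C, r) = 5 - r
B(m) = (-20 + m)²
((-1101 + D(39))/(B(J(6, 7)) + (-580 - 315)))² = ((-1101 - 1)/((-20 + (5 - 1*7))² + (-580 - 315)))² = (-1102/((-20 + (5 - 7))² - 895))² = (-1102/((-20 - 2)² - 895))² = (-1102/((-22)² - 895))² = (-1102/(484 - 895))² = (-1102/(-411))² = (-1102*(-1/411))² = (1102/411)² = 1214404/168921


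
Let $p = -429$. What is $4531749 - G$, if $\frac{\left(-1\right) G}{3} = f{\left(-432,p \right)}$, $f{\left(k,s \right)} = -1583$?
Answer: $4527000$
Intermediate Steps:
$G = 4749$ ($G = \left(-3\right) \left(-1583\right) = 4749$)
$4531749 - G = 4531749 - 4749 = 4527000$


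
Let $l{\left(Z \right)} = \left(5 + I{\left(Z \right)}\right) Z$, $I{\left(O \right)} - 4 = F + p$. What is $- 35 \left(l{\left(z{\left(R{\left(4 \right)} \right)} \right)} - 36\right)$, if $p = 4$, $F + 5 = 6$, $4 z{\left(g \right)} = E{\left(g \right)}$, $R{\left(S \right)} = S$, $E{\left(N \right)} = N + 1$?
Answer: $\frac{1295}{2} \approx 647.5$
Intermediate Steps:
$E{\left(N \right)} = 1 + N$
$z{\left(g \right)} = \frac{1}{4} + \frac{g}{4}$ ($z{\left(g \right)} = \frac{1 + g}{4} = \frac{1}{4} + \frac{g}{4}$)
$F = 1$ ($F = -5 + 6 = 1$)
$I{\left(O \right)} = 9$ ($I{\left(O \right)} = 4 + \left(1 + 4\right) = 4 + 5 = 9$)
$l{\left(Z \right)} = 14 Z$ ($l{\left(Z \right)} = \left(5 + 9\right) Z = 14 Z$)
$- 35 \left(l{\left(z{\left(R{\left(4 \right)} \right)} \right)} - 36\right) = - 35 \left(14 \left(\frac{1}{4} + \frac{1}{4} \cdot 4\right) - 36\right) = - 35 \left(14 \left(\frac{1}{4} + 1\right) - 36\right) = - 35 \left(14 \cdot \frac{5}{4} - 36\right) = - 35 \left(\frac{35}{2} - 36\right) = \left(-35\right) \left(- \frac{37}{2}\right) = \frac{1295}{2}$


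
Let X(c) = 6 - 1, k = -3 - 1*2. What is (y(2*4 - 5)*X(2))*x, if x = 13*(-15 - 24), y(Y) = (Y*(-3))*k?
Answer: -114075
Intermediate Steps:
k = -5 (k = -3 - 2 = -5)
y(Y) = 15*Y (y(Y) = (Y*(-3))*(-5) = -3*Y*(-5) = 15*Y)
X(c) = 5
x = -507 (x = 13*(-39) = -507)
(y(2*4 - 5)*X(2))*x = ((15*(2*4 - 5))*5)*(-507) = ((15*(8 - 5))*5)*(-507) = ((15*3)*5)*(-507) = (45*5)*(-507) = 225*(-507) = -114075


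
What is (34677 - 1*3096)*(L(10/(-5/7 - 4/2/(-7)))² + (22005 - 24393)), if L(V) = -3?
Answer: -75131199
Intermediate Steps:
(34677 - 1*3096)*(L(10/(-5/7 - 4/2/(-7)))² + (22005 - 24393)) = (34677 - 1*3096)*((-3)² + (22005 - 24393)) = (34677 - 3096)*(9 - 2388) = 31581*(-2379) = -75131199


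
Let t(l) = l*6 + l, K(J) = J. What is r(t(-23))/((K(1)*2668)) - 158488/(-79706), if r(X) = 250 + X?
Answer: 19542719/9666164 ≈ 2.0218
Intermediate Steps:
t(l) = 7*l (t(l) = 6*l + l = 7*l)
r(t(-23))/((K(1)*2668)) - 158488/(-79706) = (250 + 7*(-23))/((1*2668)) - 158488/(-79706) = (250 - 161)/2668 - 158488*(-1/79706) = 89*(1/2668) + 7204/3623 = 89/2668 + 7204/3623 = 19542719/9666164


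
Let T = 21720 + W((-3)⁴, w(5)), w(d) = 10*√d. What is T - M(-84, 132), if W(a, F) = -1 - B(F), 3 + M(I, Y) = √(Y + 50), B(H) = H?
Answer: 21722 - √182 - 10*√5 ≈ 21686.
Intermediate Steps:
M(I, Y) = -3 + √(50 + Y) (M(I, Y) = -3 + √(Y + 50) = -3 + √(50 + Y))
W(a, F) = -1 - F
T = 21719 - 10*√5 (T = 21720 + (-1 - 10*√5) = 21719 - 10*√5 ≈ 21697.)
T - M(-84, 132) = (21719 - 10*√5) - (-3 + √(50 + 132)) = (21719 - 10*√5) - (-3 + √182) = (21719 - 10*√5) + (3 - √182) = 21722 - √182 - 10*√5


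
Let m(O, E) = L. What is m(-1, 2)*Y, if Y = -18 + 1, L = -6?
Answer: 102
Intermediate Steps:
m(O, E) = -6
Y = -17
m(-1, 2)*Y = -6*(-17) = 102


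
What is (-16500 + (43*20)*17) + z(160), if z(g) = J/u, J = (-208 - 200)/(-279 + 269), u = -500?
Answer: -1175051/625 ≈ -1880.1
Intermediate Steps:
J = 204/5 (J = -408/(-10) = -408*(-⅒) = 204/5 ≈ 40.800)
z(g) = -51/625 (z(g) = (204/5)/(-500) = (204/5)*(-1/500) = -51/625)
(-16500 + (43*20)*17) + z(160) = (-16500 + (43*20)*17) - 51/625 = (-16500 + 860*17) - 51/625 = (-16500 + 14620) - 51/625 = -1880 - 51/625 = -1175051/625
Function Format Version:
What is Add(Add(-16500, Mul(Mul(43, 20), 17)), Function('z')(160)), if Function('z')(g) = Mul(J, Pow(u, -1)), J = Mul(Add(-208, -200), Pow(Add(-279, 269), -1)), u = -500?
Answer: Rational(-1175051, 625) ≈ -1880.1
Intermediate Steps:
J = Rational(204, 5) (J = Mul(-408, Pow(-10, -1)) = Mul(-408, Rational(-1, 10)) = Rational(204, 5) ≈ 40.800)
Function('z')(g) = Rational(-51, 625) (Function('z')(g) = Mul(Rational(204, 5), Pow(-500, -1)) = Mul(Rational(204, 5), Rational(-1, 500)) = Rational(-51, 625))
Add(Add(-16500, Mul(Mul(43, 20), 17)), Function('z')(160)) = Add(Add(-16500, Mul(Mul(43, 20), 17)), Rational(-51, 625)) = Add(Add(-16500, Mul(860, 17)), Rational(-51, 625)) = Add(Add(-16500, 14620), Rational(-51, 625)) = Add(-1880, Rational(-51, 625)) = Rational(-1175051, 625)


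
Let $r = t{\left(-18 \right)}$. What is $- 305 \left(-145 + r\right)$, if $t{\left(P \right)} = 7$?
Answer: $42090$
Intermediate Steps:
$r = 7$
$- 305 \left(-145 + r\right) = - 305 \left(-145 + 7\right) = \left(-305\right) \left(-138\right) = 42090$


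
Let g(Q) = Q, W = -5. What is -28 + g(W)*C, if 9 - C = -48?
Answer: -313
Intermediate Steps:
C = 57 (C = 9 - 1*(-48) = 9 + 48 = 57)
-28 + g(W)*C = -28 - 5*57 = -28 - 285 = -313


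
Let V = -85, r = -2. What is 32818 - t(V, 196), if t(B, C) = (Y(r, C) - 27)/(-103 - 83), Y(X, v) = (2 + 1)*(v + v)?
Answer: 2035099/62 ≈ 32824.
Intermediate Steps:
Y(X, v) = 6*v (Y(X, v) = 3*(2*v) = 6*v)
t(B, C) = 9/62 - C/31 (t(B, C) = (6*C - 27)/(-103 - 83) = (-27 + 6*C)/(-186) = (-27 + 6*C)*(-1/186) = 9/62 - C/31)
32818 - t(V, 196) = 32818 - (9/62 - 1/31*196) = 32818 - (9/62 - 196/31) = 32818 - 1*(-383/62) = 32818 + 383/62 = 2035099/62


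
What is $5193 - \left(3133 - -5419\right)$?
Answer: $-3359$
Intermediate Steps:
$5193 - \left(3133 - -5419\right) = 5193 - \left(3133 + 5419\right) = 5193 - 8552 = -3359$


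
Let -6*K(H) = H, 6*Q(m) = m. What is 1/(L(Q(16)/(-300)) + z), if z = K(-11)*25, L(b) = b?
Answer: 450/20621 ≈ 0.021822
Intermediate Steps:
Q(m) = m/6
K(H) = -H/6
z = 275/6 (z = -⅙*(-11)*25 = (11/6)*25 = 275/6 ≈ 45.833)
1/(L(Q(16)/(-300)) + z) = 1/(((⅙)*16)/(-300) + 275/6) = 1/((8/3)*(-1/300) + 275/6) = 1/(-2/225 + 275/6) = 1/(20621/450) = 450/20621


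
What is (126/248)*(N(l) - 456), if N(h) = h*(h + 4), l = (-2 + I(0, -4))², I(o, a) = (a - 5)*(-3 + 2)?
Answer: 134883/124 ≈ 1087.8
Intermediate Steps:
I(o, a) = 5 - a (I(o, a) = (-5 + a)*(-1) = 5 - a)
l = 49 (l = (-2 + (5 - 1*(-4)))² = (-2 + (5 + 4))² = (-2 + 9)² = 7² = 49)
N(h) = h*(4 + h)
(126/248)*(N(l) - 456) = (126/248)*(49*(4 + 49) - 456) = (126*(1/248))*(49*53 - 456) = 63*(2597 - 456)/124 = (63/124)*2141 = 134883/124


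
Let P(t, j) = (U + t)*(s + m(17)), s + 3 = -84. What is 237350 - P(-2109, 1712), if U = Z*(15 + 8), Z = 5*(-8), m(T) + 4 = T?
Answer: 13204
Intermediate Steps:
m(T) = -4 + T
s = -87 (s = -3 - 84 = -87)
Z = -40
U = -920 (U = -40*(15 + 8) = -40*23 = -920)
P(t, j) = 68080 - 74*t (P(t, j) = (-920 + t)*(-87 + (-4 + 17)) = (-920 + t)*(-87 + 13) = (-920 + t)*(-74) = 68080 - 74*t)
237350 - P(-2109, 1712) = 237350 - (68080 - 74*(-2109)) = 237350 - (68080 + 156066) = 237350 - 1*224146 = 237350 - 224146 = 13204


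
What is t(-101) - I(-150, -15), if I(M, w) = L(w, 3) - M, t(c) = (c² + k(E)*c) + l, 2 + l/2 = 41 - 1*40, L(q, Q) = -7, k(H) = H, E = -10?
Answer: 11066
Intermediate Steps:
l = -2 (l = -4 + 2*(41 - 1*40) = -4 + 2*(41 - 40) = -4 + 2*1 = -4 + 2 = -2)
t(c) = -2 + c² - 10*c (t(c) = (c² - 10*c) - 2 = -2 + c² - 10*c)
I(M, w) = -7 - M
t(-101) - I(-150, -15) = (-2 + (-101)² - 10*(-101)) - (-7 - 1*(-150)) = (-2 + 10201 + 1010) - (-7 + 150) = 11209 - 1*143 = 11209 - 143 = 11066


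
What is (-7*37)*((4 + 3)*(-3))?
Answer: 5439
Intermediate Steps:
(-7*37)*((4 + 3)*(-3)) = -1813*(-3) = -259*(-21) = 5439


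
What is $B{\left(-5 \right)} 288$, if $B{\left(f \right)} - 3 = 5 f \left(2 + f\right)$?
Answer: $22464$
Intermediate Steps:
$B{\left(f \right)} = 3 + 5 f \left(2 + f\right)$
$B{\left(-5 \right)} 288 = \left(3 + 5 \left(-5\right)^{2} + 10 \left(-5\right)\right) 288 = \left(3 + 5 \cdot 25 - 50\right) 288 = \left(3 + 125 - 50\right) 288 = 78 \cdot 288 = 22464$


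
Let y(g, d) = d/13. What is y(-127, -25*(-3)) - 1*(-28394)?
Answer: 369197/13 ≈ 28400.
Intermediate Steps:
y(g, d) = d/13 (y(g, d) = d*(1/13) = d/13)
y(-127, -25*(-3)) - 1*(-28394) = (-25*(-3))/13 - 1*(-28394) = (1/13)*75 + 28394 = 75/13 + 28394 = 369197/13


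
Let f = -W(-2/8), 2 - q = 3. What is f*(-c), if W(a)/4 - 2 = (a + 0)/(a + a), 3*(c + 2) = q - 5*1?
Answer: -40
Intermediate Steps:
q = -1 (q = 2 - 1*3 = 2 - 3 = -1)
c = -4 (c = -2 + (-1 - 5*1)/3 = -2 + (-1 - 5)/3 = -2 + (1/3)*(-6) = -2 - 2 = -4)
W(a) = 10 (W(a) = 8 + 4*((a + 0)/(a + a)) = 8 + 4*(a/((2*a))) = 8 + 4*(a*(1/(2*a))) = 8 + 4*(1/2) = 8 + 2 = 10)
f = -10 (f = -1*10 = -10)
f*(-c) = -(-10)*(-4) = -10*4 = -40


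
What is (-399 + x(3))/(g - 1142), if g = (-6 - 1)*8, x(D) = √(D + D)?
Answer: 399/1198 - √6/1198 ≈ 0.33101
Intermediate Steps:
x(D) = √2*√D (x(D) = √(2*D) = √2*√D)
g = -56 (g = -7*8 = -56)
(-399 + x(3))/(g - 1142) = (-399 + √2*√3)/(-56 - 1142) = (-399 + √6)/(-1198) = -(-399 + √6)/1198 = 399/1198 - √6/1198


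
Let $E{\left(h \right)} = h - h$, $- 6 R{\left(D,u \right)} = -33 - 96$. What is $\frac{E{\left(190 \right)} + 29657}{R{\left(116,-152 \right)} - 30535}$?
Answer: $- \frac{59314}{61027} \approx -0.97193$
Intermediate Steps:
$R{\left(D,u \right)} = \frac{43}{2}$ ($R{\left(D,u \right)} = - \frac{-33 - 96}{6} = \left(- \frac{1}{6}\right) \left(-129\right) = \frac{43}{2}$)
$E{\left(h \right)} = 0$
$\frac{E{\left(190 \right)} + 29657}{R{\left(116,-152 \right)} - 30535} = \frac{0 + 29657}{\frac{43}{2} - 30535} = \frac{29657}{- \frac{61027}{2}} = 29657 \left(- \frac{2}{61027}\right) = - \frac{59314}{61027}$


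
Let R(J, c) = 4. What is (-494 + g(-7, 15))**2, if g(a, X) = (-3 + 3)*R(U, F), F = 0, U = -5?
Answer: 244036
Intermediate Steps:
g(a, X) = 0 (g(a, X) = (-3 + 3)*4 = 0*4 = 0)
(-494 + g(-7, 15))**2 = (-494 + 0)**2 = (-494)**2 = 244036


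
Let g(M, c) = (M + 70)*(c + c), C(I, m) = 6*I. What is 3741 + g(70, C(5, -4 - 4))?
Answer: 12141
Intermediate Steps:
g(M, c) = 2*c*(70 + M) (g(M, c) = (70 + M)*(2*c) = 2*c*(70 + M))
3741 + g(70, C(5, -4 - 4)) = 3741 + 2*(6*5)*(70 + 70) = 3741 + 2*30*140 = 3741 + 8400 = 12141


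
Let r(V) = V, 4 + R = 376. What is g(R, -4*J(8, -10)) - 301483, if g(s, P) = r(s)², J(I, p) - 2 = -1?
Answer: -163099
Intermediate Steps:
J(I, p) = 1 (J(I, p) = 2 - 1 = 1)
R = 372 (R = -4 + 376 = 372)
g(s, P) = s²
g(R, -4*J(8, -10)) - 301483 = 372² - 301483 = 138384 - 301483 = -163099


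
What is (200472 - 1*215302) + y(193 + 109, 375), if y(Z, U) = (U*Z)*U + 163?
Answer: 42454083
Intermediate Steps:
y(Z, U) = 163 + Z*U² (y(Z, U) = Z*U² + 163 = 163 + Z*U²)
(200472 - 1*215302) + y(193 + 109, 375) = (200472 - 1*215302) + (163 + (193 + 109)*375²) = (200472 - 215302) + (163 + 302*140625) = -14830 + (163 + 42468750) = -14830 + 42468913 = 42454083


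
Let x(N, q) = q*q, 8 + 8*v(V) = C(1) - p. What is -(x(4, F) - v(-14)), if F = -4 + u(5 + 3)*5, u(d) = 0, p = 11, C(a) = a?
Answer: -73/4 ≈ -18.250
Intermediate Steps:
v(V) = -9/4 (v(V) = -1 + (1 - 1*11)/8 = -1 + (1 - 11)/8 = -1 + (1/8)*(-10) = -1 - 5/4 = -9/4)
F = -4 (F = -4 + 0*5 = -4 + 0 = -4)
x(N, q) = q**2
-(x(4, F) - v(-14)) = -((-4)**2 - 1*(-9/4)) = -(16 + 9/4) = -1*73/4 = -73/4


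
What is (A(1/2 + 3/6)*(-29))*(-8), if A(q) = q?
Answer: 232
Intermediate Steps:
(A(1/2 + 3/6)*(-29))*(-8) = ((1/2 + 3/6)*(-29))*(-8) = ((1*(½) + 3*(⅙))*(-29))*(-8) = ((½ + ½)*(-29))*(-8) = (1*(-29))*(-8) = -29*(-8) = 232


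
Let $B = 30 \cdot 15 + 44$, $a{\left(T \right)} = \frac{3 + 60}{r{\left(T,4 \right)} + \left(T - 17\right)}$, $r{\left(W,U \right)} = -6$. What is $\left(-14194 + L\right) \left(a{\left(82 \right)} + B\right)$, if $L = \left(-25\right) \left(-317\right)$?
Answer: $- \frac{183111221}{59} \approx -3.1036 \cdot 10^{6}$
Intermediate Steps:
$a{\left(T \right)} = \frac{63}{-23 + T}$ ($a{\left(T \right)} = \frac{3 + 60}{-6 + \left(T - 17\right)} = \frac{63}{-6 + \left(-17 + T\right)} = \frac{63}{-23 + T}$)
$B = 494$ ($B = 450 + 44 = 494$)
$L = 7925$
$\left(-14194 + L\right) \left(a{\left(82 \right)} + B\right) = \left(-14194 + 7925\right) \left(\frac{63}{-23 + 82} + 494\right) = - 6269 \left(\frac{63}{59} + 494\right) = \left(-6269\right) \frac{29209}{59} = - \frac{183111221}{59}$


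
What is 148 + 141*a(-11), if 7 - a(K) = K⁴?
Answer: -2063246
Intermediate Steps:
a(K) = 7 - K⁴
148 + 141*a(-11) = 148 + 141*(7 - 1*(-11)⁴) = 148 + 141*(7 - 1*14641) = 148 + 141*(7 - 14641) = 148 + 141*(-14634) = 148 - 2063394 = -2063246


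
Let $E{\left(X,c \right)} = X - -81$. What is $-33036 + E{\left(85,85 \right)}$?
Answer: $-32870$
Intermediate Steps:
$E{\left(X,c \right)} = 81 + X$ ($E{\left(X,c \right)} = X + 81 = 81 + X$)
$-33036 + E{\left(85,85 \right)} = -33036 + \left(81 + 85\right) = -33036 + 166 = -32870$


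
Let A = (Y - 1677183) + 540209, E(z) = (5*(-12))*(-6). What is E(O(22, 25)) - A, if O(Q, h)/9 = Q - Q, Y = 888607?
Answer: 248727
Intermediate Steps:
O(Q, h) = 0 (O(Q, h) = 9*(Q - Q) = 9*0 = 0)
E(z) = 360 (E(z) = -60*(-6) = 360)
A = -248367 (A = (888607 - 1677183) + 540209 = -788576 + 540209 = -248367)
E(O(22, 25)) - A = 360 - 1*(-248367) = 360 + 248367 = 248727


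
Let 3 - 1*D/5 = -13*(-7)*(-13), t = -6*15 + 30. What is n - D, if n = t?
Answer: -5990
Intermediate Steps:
t = -60 (t = -90 + 30 = -60)
n = -60
D = 5930 (D = 15 - 5*(-13*(-7))*(-13) = 15 - 455*(-13) = 15 - 5*(-1183) = 15 + 5915 = 5930)
n - D = -60 - 1*5930 = -60 - 5930 = -5990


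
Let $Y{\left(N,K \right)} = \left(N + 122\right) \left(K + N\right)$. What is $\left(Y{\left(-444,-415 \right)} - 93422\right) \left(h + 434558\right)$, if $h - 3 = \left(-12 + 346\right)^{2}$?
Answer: $100035527592$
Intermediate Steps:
$Y{\left(N,K \right)} = \left(122 + N\right) \left(K + N\right)$
$h = 111559$ ($h = 3 + \left(-12 + 346\right)^{2} = 3 + 334^{2} = 3 + 111556 = 111559$)
$\left(Y{\left(-444,-415 \right)} - 93422\right) \left(h + 434558\right) = \left(\left(\left(-444\right)^{2} + 122 \left(-415\right) + 122 \left(-444\right) - -184260\right) - 93422\right) \left(111559 + 434558\right) = \left(\left(197136 - 50630 - 54168 + 184260\right) - 93422\right) 546117 = \left(276598 - 93422\right) 546117 = 183176 \cdot 546117 = 100035527592$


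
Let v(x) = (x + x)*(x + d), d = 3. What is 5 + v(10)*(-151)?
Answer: -39255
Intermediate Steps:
v(x) = 2*x*(3 + x) (v(x) = (x + x)*(x + 3) = (2*x)*(3 + x) = 2*x*(3 + x))
5 + v(10)*(-151) = 5 + (2*10*(3 + 10))*(-151) = 5 + (2*10*13)*(-151) = 5 + 260*(-151) = 5 - 39260 = -39255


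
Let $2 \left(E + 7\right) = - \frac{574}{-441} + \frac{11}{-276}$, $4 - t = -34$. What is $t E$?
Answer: $- \frac{1402789}{5796} \approx -242.03$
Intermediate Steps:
$t = 38$ ($t = 4 - -34 = 4 + 34 = 38$)
$E = - \frac{73831}{11592}$ ($E = -7 + \frac{- \frac{574}{-441} + \frac{11}{-276}}{2} = -7 + \frac{\left(-574\right) \left(- \frac{1}{441}\right) + 11 \left(- \frac{1}{276}\right)}{2} = -7 + \frac{\frac{82}{63} - \frac{11}{276}}{2} = -7 + \frac{1}{2} \cdot \frac{7313}{5796} = -7 + \frac{7313}{11592} = - \frac{73831}{11592} \approx -6.3691$)
$t E = 38 \left(- \frac{73831}{11592}\right) = - \frac{1402789}{5796}$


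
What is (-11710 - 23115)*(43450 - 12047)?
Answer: -1093609475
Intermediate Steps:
(-11710 - 23115)*(43450 - 12047) = -34825*31403 = -1093609475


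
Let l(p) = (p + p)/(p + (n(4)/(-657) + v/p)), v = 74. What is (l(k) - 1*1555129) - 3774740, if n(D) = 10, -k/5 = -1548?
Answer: -3884808232698423/728875267 ≈ -5.3299e+6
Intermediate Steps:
k = 7740 (k = -5*(-1548) = 7740)
l(p) = 2*p/(-10/657 + p + 74/p) (l(p) = (p + p)/(p + (10/(-657) + 74/p)) = (2*p)/(p + (10*(-1/657) + 74/p)) = (2*p)/(p + (-10/657 + 74/p)) = (2*p)/(-10/657 + p + 74/p) = 2*p/(-10/657 + p + 74/p))
(l(k) - 1*1555129) - 3774740 = (1314*7740²/(48618 - 10*7740 + 657*7740²) - 1*1555129) - 3774740 = (1314*59907600/(48618 - 77400 + 657*59907600) - 1555129) - 3774740 = (1314*59907600/(48618 - 77400 + 39359293200) - 1555129) - 3774740 = (1314*59907600/39359264418 - 1555129) - 3774740 = (1314*59907600*(1/39359264418) - 1555129) - 3774740 = (1457751600/728875267 - 1555129) - 3774740 = -1133493607342843/728875267 - 3774740 = -3884808232698423/728875267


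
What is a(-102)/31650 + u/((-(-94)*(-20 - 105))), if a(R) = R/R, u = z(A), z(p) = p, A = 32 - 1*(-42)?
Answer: -46607/7437750 ≈ -0.0062663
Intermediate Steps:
A = 74 (A = 32 + 42 = 74)
u = 74
a(R) = 1
a(-102)/31650 + u/((-(-94)*(-20 - 105))) = 1/31650 + 74/((-(-94)*(-20 - 105))) = 1*(1/31650) + 74/((-(-94)*(-125))) = 1/31650 + 74/((-1*11750)) = 1/31650 + 74/(-11750) = 1/31650 + 74*(-1/11750) = 1/31650 - 37/5875 = -46607/7437750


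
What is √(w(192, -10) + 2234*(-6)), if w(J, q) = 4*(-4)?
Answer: 2*I*√3355 ≈ 115.84*I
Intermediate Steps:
w(J, q) = -16
√(w(192, -10) + 2234*(-6)) = √(-16 + 2234*(-6)) = √(-16 - 13404) = √(-13420) = 2*I*√3355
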